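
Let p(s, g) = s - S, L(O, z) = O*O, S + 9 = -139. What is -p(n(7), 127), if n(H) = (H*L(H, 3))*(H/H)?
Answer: -491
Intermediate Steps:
S = -148 (S = -9 - 139 = -148)
L(O, z) = O**2
n(H) = H**3 (n(H) = (H*H**2)*(H/H) = H**3*1 = H**3)
p(s, g) = 148 + s (p(s, g) = s - 1*(-148) = s + 148 = 148 + s)
-p(n(7), 127) = -(148 + 7**3) = -(148 + 343) = -1*491 = -491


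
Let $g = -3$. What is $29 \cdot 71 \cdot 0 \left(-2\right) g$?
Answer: $0$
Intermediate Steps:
$29 \cdot 71 \cdot 0 \left(-2\right) g = 29 \cdot 71 \cdot 0 \left(-2\right) \left(-3\right) = 2059 \cdot 0 \left(-3\right) = 2059 \cdot 0 = 0$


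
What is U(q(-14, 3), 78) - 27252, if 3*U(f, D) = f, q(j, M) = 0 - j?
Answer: -81742/3 ≈ -27247.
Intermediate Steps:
q(j, M) = -j
U(f, D) = f/3
U(q(-14, 3), 78) - 27252 = (-1*(-14))/3 - 27252 = (⅓)*14 - 27252 = 14/3 - 27252 = -81742/3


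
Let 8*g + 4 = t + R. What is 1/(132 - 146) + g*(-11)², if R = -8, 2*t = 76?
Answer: 11009/28 ≈ 393.18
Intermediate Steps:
t = 38 (t = (½)*76 = 38)
g = 13/4 (g = -½ + (38 - 8)/8 = -½ + (⅛)*30 = -½ + 15/4 = 13/4 ≈ 3.2500)
1/(132 - 146) + g*(-11)² = 1/(132 - 146) + (13/4)*(-11)² = 1/(-14) + (13/4)*121 = -1/14 + 1573/4 = 11009/28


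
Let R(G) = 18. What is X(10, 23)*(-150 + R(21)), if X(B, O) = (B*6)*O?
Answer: -182160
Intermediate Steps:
X(B, O) = 6*B*O (X(B, O) = (6*B)*O = 6*B*O)
X(10, 23)*(-150 + R(21)) = (6*10*23)*(-150 + 18) = 1380*(-132) = -182160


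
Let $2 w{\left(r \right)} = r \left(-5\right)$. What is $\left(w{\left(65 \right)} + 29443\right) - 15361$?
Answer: $\frac{27839}{2} \approx 13920.0$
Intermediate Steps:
$w{\left(r \right)} = - \frac{5 r}{2}$ ($w{\left(r \right)} = \frac{r \left(-5\right)}{2} = \frac{\left(-5\right) r}{2} = - \frac{5 r}{2}$)
$\left(w{\left(65 \right)} + 29443\right) - 15361 = \left(\left(- \frac{5}{2}\right) 65 + 29443\right) - 15361 = \left(- \frac{325}{2} + 29443\right) - 15361 = \frac{58561}{2} - 15361 = \frac{27839}{2}$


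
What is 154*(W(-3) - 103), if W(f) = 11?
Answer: -14168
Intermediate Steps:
154*(W(-3) - 103) = 154*(11 - 103) = 154*(-92) = -14168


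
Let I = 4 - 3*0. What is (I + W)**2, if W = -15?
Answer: 121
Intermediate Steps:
I = 4 (I = 4 + 0 = 4)
(I + W)**2 = (4 - 15)**2 = (-11)**2 = 121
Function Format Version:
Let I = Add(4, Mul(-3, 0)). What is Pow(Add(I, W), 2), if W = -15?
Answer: 121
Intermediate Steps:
I = 4 (I = Add(4, 0) = 4)
Pow(Add(I, W), 2) = Pow(Add(4, -15), 2) = Pow(-11, 2) = 121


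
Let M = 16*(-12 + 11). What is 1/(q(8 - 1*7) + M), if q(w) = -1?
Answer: -1/17 ≈ -0.058824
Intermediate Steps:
M = -16 (M = 16*(-1) = -16)
1/(q(8 - 1*7) + M) = 1/(-1 - 16) = 1/(-17) = -1/17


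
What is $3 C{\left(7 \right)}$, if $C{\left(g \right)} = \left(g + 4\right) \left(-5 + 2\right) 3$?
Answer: $-297$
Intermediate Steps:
$C{\left(g \right)} = -36 - 9 g$ ($C{\left(g \right)} = \left(4 + g\right) \left(\left(-3\right) 3\right) = \left(4 + g\right) \left(-9\right) = -36 - 9 g$)
$3 C{\left(7 \right)} = 3 \left(-36 - 63\right) = 3 \left(-99\right) = -297$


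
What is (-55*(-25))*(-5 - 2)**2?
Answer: 67375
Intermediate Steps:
(-55*(-25))*(-5 - 2)**2 = 1375*(-7)**2 = 1375*49 = 67375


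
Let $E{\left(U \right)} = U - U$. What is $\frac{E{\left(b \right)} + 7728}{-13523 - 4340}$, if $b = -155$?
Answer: $- \frac{7728}{17863} \approx -0.43263$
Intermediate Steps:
$E{\left(U \right)} = 0$
$\frac{E{\left(b \right)} + 7728}{-13523 - 4340} = \frac{0 + 7728}{-13523 - 4340} = \frac{7728}{-17863} = 7728 \left(- \frac{1}{17863}\right) = - \frac{7728}{17863}$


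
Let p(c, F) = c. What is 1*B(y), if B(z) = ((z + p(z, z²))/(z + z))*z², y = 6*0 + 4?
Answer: 16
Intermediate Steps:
y = 4 (y = 0 + 4 = 4)
B(z) = z² (B(z) = ((z + z)/(z + z))*z² = ((2*z)/((2*z)))*z² = ((2*z)*(1/(2*z)))*z² = 1*z² = z²)
1*B(y) = 1*4² = 1*16 = 16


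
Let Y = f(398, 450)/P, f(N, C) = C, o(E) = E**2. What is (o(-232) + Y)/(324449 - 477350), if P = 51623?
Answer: -396936686/1127601189 ≈ -0.35202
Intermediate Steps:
Y = 450/51623 ≈ 0.0087170
(o(-232) + Y)/(324449 - 477350) = ((-232)**2 + 450/51623)/(324449 - 477350) = (53824 + 450/51623)/(-152901) = (2778556802/51623)*(-1/152901) = -396936686/1127601189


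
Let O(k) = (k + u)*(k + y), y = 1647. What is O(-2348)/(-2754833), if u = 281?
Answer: -1448967/2754833 ≈ -0.52597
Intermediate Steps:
O(k) = (281 + k)*(1647 + k) (O(k) = (k + 281)*(k + 1647) = (281 + k)*(1647 + k))
O(-2348)/(-2754833) = (462807 + (-2348)² + 1928*(-2348))/(-2754833) = (462807 + 5513104 - 4526944)*(-1/2754833) = 1448967*(-1/2754833) = -1448967/2754833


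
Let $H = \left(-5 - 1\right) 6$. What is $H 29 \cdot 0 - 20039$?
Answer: $-20039$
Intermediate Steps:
$H = -36$ ($H = \left(-6\right) 6 = -36$)
$H 29 \cdot 0 - 20039 = \left(-36\right) 29 \cdot 0 - 20039 = \left(-1044\right) 0 - 20039 = 0 - 20039 = -20039$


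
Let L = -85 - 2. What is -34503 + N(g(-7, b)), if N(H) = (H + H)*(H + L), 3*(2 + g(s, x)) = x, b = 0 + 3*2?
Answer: -34503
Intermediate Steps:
L = -87
b = 6 (b = 0 + 6 = 6)
g(s, x) = -2 + x/3
N(H) = 2*H*(-87 + H) (N(H) = (H + H)*(H - 87) = (2*H)*(-87 + H) = 2*H*(-87 + H))
-34503 + N(g(-7, b)) = -34503 + 2*(-2 + (⅓)*6)*(-87 + (-2 + (⅓)*6)) = -34503 + 2*(-2 + 2)*(-87 + (-2 + 2)) = -34503 + 2*0*(-87 + 0) = -34503 + 2*0*(-87) = -34503 + 0 = -34503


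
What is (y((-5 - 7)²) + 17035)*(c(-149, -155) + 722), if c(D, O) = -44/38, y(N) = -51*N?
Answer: 132727936/19 ≈ 6.9857e+6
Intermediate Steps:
c(D, O) = -22/19 (c(D, O) = -44*1/38 = -22/19)
(y((-5 - 7)²) + 17035)*(c(-149, -155) + 722) = (-51*(-5 - 7)² + 17035)*(-22/19 + 722) = (-51*(-12)² + 17035)*(13696/19) = (-51*144 + 17035)*(13696/19) = (-7344 + 17035)*(13696/19) = 9691*(13696/19) = 132727936/19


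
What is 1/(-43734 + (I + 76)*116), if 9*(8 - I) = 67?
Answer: -9/313682 ≈ -2.8691e-5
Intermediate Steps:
I = 5/9 (I = 8 - 1/9*67 = 8 - 67/9 = 5/9 ≈ 0.55556)
1/(-43734 + (I + 76)*116) = 1/(-43734 + (5/9 + 76)*116) = 1/(-43734 + (689/9)*116) = 1/(-43734 + 79924/9) = 1/(-313682/9) = -9/313682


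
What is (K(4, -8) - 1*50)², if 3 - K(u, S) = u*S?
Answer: 225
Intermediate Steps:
K(u, S) = 3 - S*u (K(u, S) = 3 - u*S = 3 - S*u)
(K(4, -8) - 1*50)² = ((3 - 1*(-8)*4) - 1*50)² = ((3 + 32) - 50)² = (35 - 50)² = (-15)² = 225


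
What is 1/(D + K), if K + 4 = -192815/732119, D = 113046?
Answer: 732119/82760003183 ≈ 8.8463e-6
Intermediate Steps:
K = -3121291/732119 (K = -4 - 192815/732119 = -3121291/732119 ≈ -4.2634)
1/(D + K) = 1/(113046 - 3121291/732119) = 1/(82760003183/732119) = 732119/82760003183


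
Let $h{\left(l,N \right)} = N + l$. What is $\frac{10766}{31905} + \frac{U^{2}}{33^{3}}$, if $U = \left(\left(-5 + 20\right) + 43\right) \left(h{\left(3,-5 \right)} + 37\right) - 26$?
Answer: $\frac{4759921786}{42465555} \approx 112.09$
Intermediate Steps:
$U = 2004$ ($U = \left(\left(-5 + 20\right) + 43\right) \left(\left(-5 + 3\right) + 37\right) - 26 = \left(15 + 43\right) \left(-2 + 37\right) - 26 = 58 \cdot 35 - 26 = 2030 - 26 = 2004$)
$\frac{10766}{31905} + \frac{U^{2}}{33^{3}} = \frac{10766}{31905} + \frac{2004^{2}}{33^{3}} = 10766 \cdot \frac{1}{31905} + \frac{4016016}{35937} = \frac{10766}{31905} + 4016016 \cdot \frac{1}{35937} = \frac{10766}{31905} + \frac{446224}{3993} = \frac{4759921786}{42465555}$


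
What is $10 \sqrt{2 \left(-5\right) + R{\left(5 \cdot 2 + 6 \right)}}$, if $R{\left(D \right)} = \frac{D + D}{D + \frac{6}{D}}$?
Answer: $\frac{10 i \sqrt{138074}}{131} \approx 28.365 i$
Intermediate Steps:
$R{\left(D \right)} = \frac{2 D}{D + \frac{6}{D}}$
$10 \sqrt{2 \left(-5\right) + R{\left(5 \cdot 2 + 6 \right)}} = 10 \sqrt{2 \left(-5\right) + \frac{2 \left(5 \cdot 2 + 6\right)^{2}}{6 + \left(5 \cdot 2 + 6\right)^{2}}} = 10 \sqrt{-10 + \frac{2 \left(10 + 6\right)^{2}}{6 + \left(10 + 6\right)^{2}}} = 10 \sqrt{-10 + \frac{2 \cdot 16^{2}}{6 + 16^{2}}} = 10 \sqrt{-10 + 2 \cdot 256 \frac{1}{6 + 256}} = 10 \sqrt{-10 + 2 \cdot 256 \cdot \frac{1}{262}} = 10 \sqrt{-10 + \frac{256}{131}} = 10 \sqrt{- \frac{1054}{131}} = 10 \frac{i \sqrt{138074}}{131} = \frac{10 i \sqrt{138074}}{131}$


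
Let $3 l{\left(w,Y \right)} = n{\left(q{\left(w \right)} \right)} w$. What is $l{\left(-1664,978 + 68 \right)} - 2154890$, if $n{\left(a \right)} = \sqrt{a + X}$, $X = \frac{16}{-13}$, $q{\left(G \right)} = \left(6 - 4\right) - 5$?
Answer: $-2154890 - \frac{128 i \sqrt{715}}{3} \approx -2.1549 \cdot 10^{6} - 1140.9 i$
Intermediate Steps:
$q{\left(G \right)} = -3$ ($q{\left(G \right)} = 2 - 5 = -3$)
$X = - \frac{16}{13}$ ($X = 16 \left(- \frac{1}{13}\right) = - \frac{16}{13} \approx -1.2308$)
$n{\left(a \right)} = \sqrt{- \frac{16}{13} + a}$ ($n{\left(a \right)} = \sqrt{a - \frac{16}{13}} = \sqrt{- \frac{16}{13} + a}$)
$l{\left(w,Y \right)} = \frac{i w \sqrt{715}}{39}$ ($l{\left(w,Y \right)} = \frac{\frac{\sqrt{-208 + 169 \left(-3\right)}}{13} w}{3} = \frac{\frac{\sqrt{-208 - 507}}{13} w}{3} = \frac{\frac{\sqrt{-715}}{13} w}{3} = \frac{\frac{i \sqrt{715}}{13} w}{3} = \frac{\frac{1}{13} i w \sqrt{715}}{3} = \frac{i w \sqrt{715}}{39}$)
$l{\left(-1664,978 + 68 \right)} - 2154890 = \frac{1}{39} i \left(-1664\right) \sqrt{715} - 2154890 = - \frac{128 i \sqrt{715}}{3} - 2154890 = -2154890 - \frac{128 i \sqrt{715}}{3}$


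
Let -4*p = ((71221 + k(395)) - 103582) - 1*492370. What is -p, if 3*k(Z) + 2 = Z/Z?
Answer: -787097/6 ≈ -1.3118e+5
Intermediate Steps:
k(Z) = -⅓ (k(Z) = -⅔ + (Z/Z)/3 = -⅔ + (⅓)*1 = -⅔ + ⅓ = -⅓)
p = 787097/6 (p = -(((71221 - ⅓) - 103582) - 1*492370)/4 = -((213662/3 - 103582) - 492370)/4 = -(-97084/3 - 492370)/4 = -¼*(-1574194/3) = 787097/6 ≈ 1.3118e+5)
-p = -1*787097/6 = -787097/6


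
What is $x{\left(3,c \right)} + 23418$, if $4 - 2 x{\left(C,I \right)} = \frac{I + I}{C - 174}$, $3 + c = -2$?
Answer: $\frac{4004815}{171} \approx 23420.0$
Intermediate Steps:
$c = -5$ ($c = -3 - 2 = -5$)
$x{\left(C,I \right)} = 2 - \frac{I}{-174 + C}$ ($x{\left(C,I \right)} = 2 - \frac{\left(I + I\right) \frac{1}{C - 174}}{2} = 2 - \frac{2 I \frac{1}{-174 + C}}{2} = 2 - \frac{I}{-174 + C}$)
$x{\left(3,c \right)} + 23418 = \frac{-348 - -5 + 2 \cdot 3}{-174 + 3} + 23418 = \frac{-348 + 5 + 6}{-171} + 23418 = \left(- \frac{1}{171}\right) \left(-337\right) + 23418 = \frac{337}{171} + 23418 = \frac{4004815}{171}$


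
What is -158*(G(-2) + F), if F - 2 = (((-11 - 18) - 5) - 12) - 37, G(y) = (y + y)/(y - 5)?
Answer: 88954/7 ≈ 12708.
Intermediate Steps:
G(y) = 2*y/(-5 + y) (G(y) = (2*y)/(-5 + y) = 2*y/(-5 + y))
F = -81 (F = 2 + ((((-11 - 18) - 5) - 12) - 37) = 2 + (((-29 - 5) - 12) - 37) = 2 + ((-34 - 12) - 37) = 2 + (-46 - 37) = 2 - 83 = -81)
-158*(G(-2) + F) = -158*(2*(-2)/(-5 - 2) - 81) = -158*(2*(-2)/(-7) - 81) = -158*(2*(-2)*(-⅐) - 81) = -158*(4/7 - 81) = -158*(-563/7) = 88954/7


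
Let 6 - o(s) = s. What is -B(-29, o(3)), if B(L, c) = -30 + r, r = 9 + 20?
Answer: 1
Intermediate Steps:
o(s) = 6 - s
r = 29
B(L, c) = -1 (B(L, c) = -30 + 29 = -1)
-B(-29, o(3)) = -1*(-1) = 1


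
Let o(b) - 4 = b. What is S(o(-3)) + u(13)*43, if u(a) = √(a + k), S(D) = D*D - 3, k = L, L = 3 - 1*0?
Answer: 170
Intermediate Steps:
o(b) = 4 + b
L = 3 (L = 3 + 0 = 3)
k = 3
S(D) = -3 + D² (S(D) = D² - 3 = -3 + D²)
u(a) = √(3 + a) (u(a) = √(a + 3) = √(3 + a))
S(o(-3)) + u(13)*43 = (-3 + (4 - 3)²) + √(3 + 13)*43 = (-3 + 1²) + √16*43 = (-3 + 1) + 4*43 = -2 + 172 = 170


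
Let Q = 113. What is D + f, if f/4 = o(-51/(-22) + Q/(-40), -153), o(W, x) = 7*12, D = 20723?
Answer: 21059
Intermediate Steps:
o(W, x) = 84
f = 336 (f = 4*84 = 336)
D + f = 20723 + 336 = 21059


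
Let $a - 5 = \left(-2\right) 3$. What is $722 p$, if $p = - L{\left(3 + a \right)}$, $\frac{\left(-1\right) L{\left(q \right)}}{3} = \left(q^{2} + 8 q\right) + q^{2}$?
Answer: $51984$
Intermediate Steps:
$a = -1$ ($a = 5 - 6 = -1$)
$L{\left(q \right)} = - 24 q - 6 q^{2}$ ($L{\left(q \right)} = - 3 \left(\left(q^{2} + 8 q\right) + q^{2}\right) = - 3 \left(2 q^{2} + 8 q\right) = - 24 q - 6 q^{2}$)
$p = 72$ ($p = - \left(-6\right) \left(3 - 1\right) \left(4 + \left(3 - 1\right)\right) = - \left(-6\right) 2 \left(4 + 2\right) = - \left(-6\right) 2 \cdot 6 = \left(-1\right) \left(-72\right) = 72$)
$722 p = 722 \cdot 72 = 51984$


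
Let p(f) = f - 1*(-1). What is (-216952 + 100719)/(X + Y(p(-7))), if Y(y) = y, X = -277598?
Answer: 116233/277604 ≈ 0.41870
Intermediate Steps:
p(f) = 1 + f (p(f) = f + 1 = 1 + f)
(-216952 + 100719)/(X + Y(p(-7))) = (-216952 + 100719)/(-277598 + (1 - 7)) = -116233/(-277598 - 6) = -116233/(-277604) = -116233*(-1/277604) = 116233/277604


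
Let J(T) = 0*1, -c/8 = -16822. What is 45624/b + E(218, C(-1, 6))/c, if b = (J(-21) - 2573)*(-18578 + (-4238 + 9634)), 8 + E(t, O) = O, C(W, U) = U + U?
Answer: 20113989/14629656028 ≈ 0.0013749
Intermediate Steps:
C(W, U) = 2*U
c = 134576 (c = -8*(-16822) = 134576)
J(T) = 0
E(t, O) = -8 + O
b = 33917286 (b = (0 - 2573)*(-18578 + (-4238 + 9634)) = -2573*(-18578 + 5396) = -2573*(-13182) = 33917286)
45624/b + E(218, C(-1, 6))/c = 45624/33917286 + (-8 + 2*6)/134576 = 45624*(1/33917286) + (-8 + 12)*(1/134576) = 7604/5652881 + 4*(1/134576) = 7604/5652881 + 1/33644 = 20113989/14629656028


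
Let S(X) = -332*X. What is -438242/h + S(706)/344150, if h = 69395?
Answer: -16708661714/2388228925 ≈ -6.9963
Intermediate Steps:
-438242/h + S(706)/344150 = -438242/69395 - 332*706/344150 = -438242*1/69395 - 234392*1/344150 = -438242/69395 - 117196/172075 = -16708661714/2388228925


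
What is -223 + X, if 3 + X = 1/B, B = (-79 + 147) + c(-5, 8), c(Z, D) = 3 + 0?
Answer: -16045/71 ≈ -225.99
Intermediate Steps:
c(Z, D) = 3
B = 71 (B = (-79 + 147) + 3 = 68 + 3 = 71)
X = -212/71 (X = -3 + 1/71 = -212/71 ≈ -2.9859)
-223 + X = -223 - 212/71 = -16045/71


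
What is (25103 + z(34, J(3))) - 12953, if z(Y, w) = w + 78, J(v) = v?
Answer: 12231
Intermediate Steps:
z(Y, w) = 78 + w
(25103 + z(34, J(3))) - 12953 = (25103 + (78 + 3)) - 12953 = (25103 + 81) - 12953 = 25184 - 12953 = 12231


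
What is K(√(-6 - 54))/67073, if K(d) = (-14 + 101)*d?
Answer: 174*I*√15/67073 ≈ 0.010047*I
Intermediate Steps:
K(d) = 87*d
K(√(-6 - 54))/67073 = (87*√(-6 - 54))/67073 = (87*√(-60))*(1/67073) = (87*(2*I*√15))*(1/67073) = (174*I*√15)*(1/67073) = 174*I*√15/67073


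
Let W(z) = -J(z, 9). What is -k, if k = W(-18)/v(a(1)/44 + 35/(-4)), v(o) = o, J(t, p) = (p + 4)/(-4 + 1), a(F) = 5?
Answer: 143/285 ≈ 0.50175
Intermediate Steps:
J(t, p) = -4/3 - p/3 (J(t, p) = (4 + p)/(-3) = (4 + p)*(-1/3) = -4/3 - p/3)
W(z) = 13/3 (W(z) = -(-4/3 - 1/3*9) = -(-4/3 - 3) = -1*(-13/3) = 13/3)
k = -143/285 (k = 13/(3*(5/44 + 35/(-4))) = 13/(3*(5*(1/44) + 35*(-1/4))) = 13/(3*(5/44 - 35/4)) = 13/(3*(-95/11)) = (13/3)*(-11/95) = -143/285 ≈ -0.50175)
-k = -1*(-143/285) = 143/285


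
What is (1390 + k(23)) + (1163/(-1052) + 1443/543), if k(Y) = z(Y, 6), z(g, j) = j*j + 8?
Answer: 273346317/190412 ≈ 1435.6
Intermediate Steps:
z(g, j) = 8 + j**2 (z(g, j) = j**2 + 8 = 8 + j**2)
k(Y) = 44 (k(Y) = 8 + 6**2 = 8 + 36 = 44)
(1390 + k(23)) + (1163/(-1052) + 1443/543) = (1390 + 44) + (1163/(-1052) + 1443/543) = 1434 + (1163*(-1/1052) + 1443*(1/543)) = 1434 + (-1163/1052 + 481/181) = 1434 + 295509/190412 = 273346317/190412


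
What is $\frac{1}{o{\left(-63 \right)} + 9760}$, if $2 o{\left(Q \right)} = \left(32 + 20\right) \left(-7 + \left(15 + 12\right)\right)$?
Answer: $\frac{1}{10280} \approx 9.7276 \cdot 10^{-5}$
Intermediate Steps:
$o{\left(Q \right)} = 520$ ($o{\left(Q \right)} = \frac{\left(32 + 20\right) \left(-7 + \left(15 + 12\right)\right)}{2} = \frac{52 \left(-7 + 27\right)}{2} = \frac{52 \cdot 20}{2} = \frac{1}{2} \cdot 1040 = 520$)
$\frac{1}{o{\left(-63 \right)} + 9760} = \frac{1}{520 + 9760} = \frac{1}{10280}$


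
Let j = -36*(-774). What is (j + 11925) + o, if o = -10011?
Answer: 29778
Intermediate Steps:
j = 27864
(j + 11925) + o = (27864 + 11925) - 10011 = 39789 - 10011 = 29778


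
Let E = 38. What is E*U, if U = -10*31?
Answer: -11780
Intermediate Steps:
U = -310
E*U = 38*(-310) = -11780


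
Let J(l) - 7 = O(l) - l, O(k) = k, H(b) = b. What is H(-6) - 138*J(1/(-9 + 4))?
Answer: -972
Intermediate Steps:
J(l) = 7 (J(l) = 7 + (l - l) = 7 + 0 = 7)
H(-6) - 138*J(1/(-9 + 4)) = -6 - 138*7 = -6 - 966 = -972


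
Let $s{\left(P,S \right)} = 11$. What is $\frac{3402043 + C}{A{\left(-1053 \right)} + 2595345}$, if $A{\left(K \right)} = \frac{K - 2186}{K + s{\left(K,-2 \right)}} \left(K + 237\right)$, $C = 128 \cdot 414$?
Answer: $\frac{1800073235}{1350853233} \approx 1.3325$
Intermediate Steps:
$C = 52992$
$A{\left(K \right)} = \frac{\left(-2186 + K\right) \left(237 + K\right)}{11 + K}$ ($A{\left(K \right)} = \frac{K - 2186}{K + 11} \left(K + 237\right) = \frac{-2186 + K}{11 + K} \left(237 + K\right) = \frac{\left(-2186 + K\right) \left(237 + K\right)}{11 + K}$)
$\frac{3402043 + C}{A{\left(-1053 \right)} + 2595345} = \frac{3402043 + 52992}{\frac{-518082 + \left(-1053\right)^{2} - -2052297}{11 - 1053} + 2595345} = \frac{3455035}{\frac{-518082 + 1108809 + 2052297}{-1042} + 2595345} = \frac{3455035}{\left(- \frac{1}{1042}\right) 2643024 + 2595345} = \frac{3455035}{- \frac{1321512}{521} + 2595345} = \frac{3455035}{\frac{1350853233}{521}} = 3455035 \cdot \frac{521}{1350853233} = \frac{1800073235}{1350853233}$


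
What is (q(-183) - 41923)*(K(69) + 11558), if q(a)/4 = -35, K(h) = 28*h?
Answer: -567429870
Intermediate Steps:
q(a) = -140 (q(a) = 4*(-35) = -140)
(q(-183) - 41923)*(K(69) + 11558) = (-140 - 41923)*(28*69 + 11558) = -42063*(1932 + 11558) = -42063*13490 = -567429870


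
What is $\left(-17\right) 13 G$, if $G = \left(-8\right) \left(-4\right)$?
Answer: $-7072$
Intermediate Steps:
$G = 32$
$\left(-17\right) 13 G = \left(-17\right) 13 \cdot 32 = \left(-221\right) 32 = -7072$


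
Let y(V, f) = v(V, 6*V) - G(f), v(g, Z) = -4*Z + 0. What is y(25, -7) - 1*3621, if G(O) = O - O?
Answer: -4221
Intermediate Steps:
G(O) = 0
v(g, Z) = -4*Z
y(V, f) = -24*V (y(V, f) = -24*V - 1*0 = -24*V + 0 = -24*V)
y(25, -7) - 1*3621 = -24*25 - 1*3621 = -600 - 3621 = -4221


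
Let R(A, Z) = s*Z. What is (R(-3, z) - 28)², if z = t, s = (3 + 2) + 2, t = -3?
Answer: 2401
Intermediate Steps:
s = 7 (s = 5 + 2 = 7)
z = -3
R(A, Z) = 7*Z
(R(-3, z) - 28)² = (7*(-3) - 28)² = (-21 - 28)² = (-49)² = 2401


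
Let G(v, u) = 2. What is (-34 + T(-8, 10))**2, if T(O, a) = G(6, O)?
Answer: 1024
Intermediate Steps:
T(O, a) = 2
(-34 + T(-8, 10))**2 = (-34 + 2)**2 = (-32)**2 = 1024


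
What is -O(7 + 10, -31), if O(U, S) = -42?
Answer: 42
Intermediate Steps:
-O(7 + 10, -31) = -1*(-42) = 42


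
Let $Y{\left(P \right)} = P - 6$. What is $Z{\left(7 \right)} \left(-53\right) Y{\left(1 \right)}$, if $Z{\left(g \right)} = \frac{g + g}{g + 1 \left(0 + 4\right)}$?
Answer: $\frac{3710}{11} \approx 337.27$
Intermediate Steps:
$Y{\left(P \right)} = -6 + P$ ($Y{\left(P \right)} = P - 6 = -6 + P$)
$Z{\left(g \right)} = \frac{2 g}{4 + g}$ ($Z{\left(g \right)} = \frac{2 g}{g + 1 \cdot 4} = \frac{2 g}{g + 4} = \frac{2 g}{4 + g}$)
$Z{\left(7 \right)} \left(-53\right) Y{\left(1 \right)} = 2 \cdot 7 \frac{1}{4 + 7} \left(-53\right) \left(-6 + 1\right) = 2 \cdot 7 \cdot \frac{1}{11} \left(-53\right) \left(-5\right) = \frac{14}{11} \left(-53\right) \left(-5\right) = \left(- \frac{742}{11}\right) \left(-5\right) = \frac{3710}{11}$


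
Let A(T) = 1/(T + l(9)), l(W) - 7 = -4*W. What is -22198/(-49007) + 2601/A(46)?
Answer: 2166964717/49007 ≈ 44217.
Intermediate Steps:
l(W) = 7 - 4*W
A(T) = 1/(-29 + T) (A(T) = 1/(T + (7 - 4*9)) = 1/(T + (7 - 36)) = 1/(T - 29) = 1/(-29 + T))
-22198/(-49007) + 2601/A(46) = -22198/(-49007) + 2601/(1/(-29 + 46)) = -22198*(-1/49007) + 2601/(1/17) = 22198/49007 + 2601/(1/17) = 22198/49007 + 2601*17 = 22198/49007 + 44217 = 2166964717/49007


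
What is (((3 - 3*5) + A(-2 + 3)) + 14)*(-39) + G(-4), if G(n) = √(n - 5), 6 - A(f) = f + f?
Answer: -234 + 3*I ≈ -234.0 + 3.0*I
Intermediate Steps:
A(f) = 6 - 2*f (A(f) = 6 - (f + f) = 6 - 2*f)
G(n) = √(-5 + n)
(((3 - 3*5) + A(-2 + 3)) + 14)*(-39) + G(-4) = (((3 - 3*5) + (6 - 2*(-2 + 3))) + 14)*(-39) + √(-5 - 4) = (((3 - 15) + (6 - 2*1)) + 14)*(-39) + √(-9) = ((-12 + (6 - 2)) + 14)*(-39) + 3*I = ((-12 + 4) + 14)*(-39) + 3*I = (-8 + 14)*(-39) + 3*I = 6*(-39) + 3*I = -234 + 3*I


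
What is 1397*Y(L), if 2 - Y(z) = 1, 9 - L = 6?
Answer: 1397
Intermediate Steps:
L = 3 (L = 9 - 1*6 = 9 - 6 = 3)
Y(z) = 1 (Y(z) = 2 - 1*1 = 2 - 1 = 1)
1397*Y(L) = 1397*1 = 1397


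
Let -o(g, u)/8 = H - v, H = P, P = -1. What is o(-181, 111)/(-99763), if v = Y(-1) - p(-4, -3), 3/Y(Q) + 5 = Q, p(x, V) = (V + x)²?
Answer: 388/99763 ≈ 0.0038892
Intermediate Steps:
Y(Q) = 3/(-5 + Q)
H = -1
v = -99/2 (v = 3/(-5 - 1) - (-3 - 4)² = 3/(-6) - 1*(-7)² = 3*(-⅙) - 1*49 = -½ - 49 = -99/2 ≈ -49.500)
o(g, u) = -388 (o(g, u) = -8*(-1 - 1*(-99/2)) = -8*(-1 + 99/2) = -8*97/2 = -388)
o(-181, 111)/(-99763) = -388/(-99763) = -388*(-1/99763) = 388/99763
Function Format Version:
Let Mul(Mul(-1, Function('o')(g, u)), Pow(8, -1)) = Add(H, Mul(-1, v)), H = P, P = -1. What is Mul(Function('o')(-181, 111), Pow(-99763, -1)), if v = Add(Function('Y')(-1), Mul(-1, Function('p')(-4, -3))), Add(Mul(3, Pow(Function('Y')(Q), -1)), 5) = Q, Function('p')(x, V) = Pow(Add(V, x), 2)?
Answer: Rational(388, 99763) ≈ 0.0038892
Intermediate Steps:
Function('Y')(Q) = Mul(3, Pow(Add(-5, Q), -1))
H = -1
v = Rational(-99, 2) (v = Add(Mul(3, Pow(Add(-5, -1), -1)), Mul(-1, Pow(Add(-3, -4), 2))) = Add(Mul(3, Pow(-6, -1)), Mul(-1, Pow(-7, 2))) = Add(Mul(3, Rational(-1, 6)), Mul(-1, 49)) = Add(Rational(-1, 2), -49) = Rational(-99, 2) ≈ -49.500)
Function('o')(g, u) = -388 (Function('o')(g, u) = Mul(-8, Add(-1, Mul(-1, Rational(-99, 2)))) = Mul(-8, Add(-1, Rational(99, 2))) = Mul(-8, Rational(97, 2)) = -388)
Mul(Function('o')(-181, 111), Pow(-99763, -1)) = Mul(-388, Pow(-99763, -1)) = Mul(-388, Rational(-1, 99763)) = Rational(388, 99763)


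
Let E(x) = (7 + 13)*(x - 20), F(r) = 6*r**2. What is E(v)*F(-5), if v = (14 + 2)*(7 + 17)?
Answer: 1092000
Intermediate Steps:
v = 384 (v = 16*24 = 384)
E(x) = -400 + 20*x (E(x) = 20*(-20 + x) = -400 + 20*x)
E(v)*F(-5) = (-400 + 20*384)*(6*(-5)**2) = (-400 + 7680)*(6*25) = 7280*150 = 1092000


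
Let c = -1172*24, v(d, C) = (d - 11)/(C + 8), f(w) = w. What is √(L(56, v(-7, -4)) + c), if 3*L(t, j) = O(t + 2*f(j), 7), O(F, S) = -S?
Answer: I*√253173/3 ≈ 167.72*I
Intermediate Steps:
v(d, C) = (-11 + d)/(8 + C)
L(t, j) = -7/3 (L(t, j) = (-1*7)/3 = (⅓)*(-7) = -7/3)
c = -28128
√(L(56, v(-7, -4)) + c) = √(-7/3 - 28128) = √(-84391/3) = I*√253173/3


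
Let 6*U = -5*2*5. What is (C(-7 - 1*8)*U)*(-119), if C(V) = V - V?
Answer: 0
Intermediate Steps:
U = -25/3 (U = (-5*2*5)/6 = (-10*5)/6 = (⅙)*(-50) = -25/3 ≈ -8.3333)
C(V) = 0
(C(-7 - 1*8)*U)*(-119) = (0*(-25/3))*(-119) = 0*(-119) = 0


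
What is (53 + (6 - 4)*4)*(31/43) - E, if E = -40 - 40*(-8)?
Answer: -10149/43 ≈ -236.02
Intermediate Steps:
E = 280 (E = -40 + 320 = 280)
(53 + (6 - 4)*4)*(31/43) - E = (53 + (6 - 4)*4)*(31/43) - 1*280 = (53 + 2*4)*(31*(1/43)) - 280 = (53 + 8)*(31/43) - 280 = 61*(31/43) - 280 = 1891/43 - 280 = -10149/43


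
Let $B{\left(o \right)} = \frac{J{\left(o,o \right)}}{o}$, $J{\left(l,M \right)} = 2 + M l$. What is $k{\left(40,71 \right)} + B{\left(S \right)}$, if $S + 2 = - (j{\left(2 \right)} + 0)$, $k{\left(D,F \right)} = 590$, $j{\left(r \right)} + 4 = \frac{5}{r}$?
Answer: $\frac{1171}{2} \approx 585.5$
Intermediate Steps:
$j{\left(r \right)} = -4 + \frac{5}{r}$
$S = - \frac{1}{2}$ ($S = -2 - \left(\left(-4 + \frac{5}{2}\right) + 0\right) = -2 - \left(- \frac{3}{2} + 0\right) = -2 - - \frac{3}{2} = -2 + \frac{3}{2} = - \frac{1}{2} \approx -0.5$)
$B{\left(o \right)} = \frac{2 + o^{2}}{o}$ ($B{\left(o \right)} = \frac{2 + o o}{o} = \frac{2 + o^{2}}{o}$)
$k{\left(40,71 \right)} + B{\left(S \right)} = 590 + \left(- \frac{1}{2} + \frac{2}{- \frac{1}{2}}\right) = 590 + \left(- \frac{1}{2} + 2 \left(-2\right)\right) = 590 - \frac{9}{2} = \frac{1171}{2}$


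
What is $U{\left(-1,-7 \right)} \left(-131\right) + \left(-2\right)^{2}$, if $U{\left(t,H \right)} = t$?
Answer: $135$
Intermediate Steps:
$U{\left(-1,-7 \right)} \left(-131\right) + \left(-2\right)^{2} = \left(-1\right) \left(-131\right) + \left(-2\right)^{2} = 131 + 4 = 135$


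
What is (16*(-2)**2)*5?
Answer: 320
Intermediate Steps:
(16*(-2)**2)*5 = (16*4)*5 = 64*5 = 320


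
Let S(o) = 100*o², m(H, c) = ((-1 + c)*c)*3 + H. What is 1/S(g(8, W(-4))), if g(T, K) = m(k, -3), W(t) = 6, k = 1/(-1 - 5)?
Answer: 9/1155625 ≈ 7.7880e-6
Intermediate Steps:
k = -⅙ (k = 1/(-6) = -⅙ ≈ -0.16667)
m(H, c) = H + 3*c*(-1 + c) (m(H, c) = (c*(-1 + c))*3 + H = 3*c*(-1 + c) + H = H + 3*c*(-1 + c))
g(T, K) = 215/6 (g(T, K) = -⅙ - 3*(-3) + 3*(-3)² = -⅙ + 9 + 3*9 = -⅙ + 9 + 27 = 215/6)
1/S(g(8, W(-4))) = 1/(100*(215/6)²) = 1/(100*(46225/36)) = 1/(1155625/9) = 9/1155625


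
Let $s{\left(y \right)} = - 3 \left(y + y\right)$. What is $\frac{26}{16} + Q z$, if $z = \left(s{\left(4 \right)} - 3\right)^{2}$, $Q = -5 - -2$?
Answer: $- \frac{17483}{8} \approx -2185.4$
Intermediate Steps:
$s{\left(y \right)} = - 6 y$ ($s{\left(y \right)} = - 3 \cdot 2 y = - 6 y$)
$Q = -3$ ($Q = -5 + 2 = -3$)
$z = 729$ ($z = \left(\left(-6\right) 4 - 3\right)^{2} = \left(-24 - 3\right)^{2} = \left(-27\right)^{2} = 729$)
$\frac{26}{16} + Q z = \frac{26}{16} - 2187 = 26 \cdot \frac{1}{16} - 2187 = \frac{13}{8} - 2187 = - \frac{17483}{8}$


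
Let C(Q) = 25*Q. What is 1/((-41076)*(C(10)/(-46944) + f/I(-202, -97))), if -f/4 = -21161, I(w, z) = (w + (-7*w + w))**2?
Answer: -1020100/3253690069 ≈ -0.00031352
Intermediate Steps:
I(w, z) = 25*w**2 (I(w, z) = (w - 6*w)**2 = (-5*w)**2 = 25*w**2)
f = 84644 (f = -4*(-21161) = 84644)
1/((-41076)*(C(10)/(-46944) + f/I(-202, -97))) = 1/((-41076)*((25*10)/(-46944) + 84644/((25*(-202)**2)))) = -1/(41076*(250*(-1/46944) + 84644/((25*40804)))) = -1/(41076*(-125/23472 + 84644/1020100)) = -1/(41076*(-125/23472 + 84644*(1/1020100))) = -1/(41076*(-125/23472 + 21161/255025)) = -1/(41076*464812867/5985946800) = -1/41076*5985946800/464812867 = -1020100/3253690069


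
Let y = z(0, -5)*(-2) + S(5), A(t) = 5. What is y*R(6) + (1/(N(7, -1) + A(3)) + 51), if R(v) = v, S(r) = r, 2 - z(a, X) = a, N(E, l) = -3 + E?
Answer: 514/9 ≈ 57.111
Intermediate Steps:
z(a, X) = 2 - a
y = 1 (y = (2 - 1*0)*(-2) + 5 = (2 + 0)*(-2) + 5 = 2*(-2) + 5 = -4 + 5 = 1)
y*R(6) + (1/(N(7, -1) + A(3)) + 51) = 1*6 + (1/((-3 + 7) + 5) + 51) = 6 + (1/(4 + 5) + 51) = 6 + (1/9 + 51) = 6 + (⅑ + 51) = 6 + 460/9 = 514/9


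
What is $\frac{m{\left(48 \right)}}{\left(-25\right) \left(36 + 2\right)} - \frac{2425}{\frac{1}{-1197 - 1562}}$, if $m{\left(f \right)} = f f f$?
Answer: $\frac{3177967829}{475} \approx 6.6905 \cdot 10^{6}$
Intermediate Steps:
$m{\left(f \right)} = f^{3}$ ($m{\left(f \right)} = f^{2} f = f^{3}$)
$\frac{m{\left(48 \right)}}{\left(-25\right) \left(36 + 2\right)} - \frac{2425}{\frac{1}{-1197 - 1562}} = \frac{48^{3}}{\left(-25\right) \left(36 + 2\right)} - \frac{2425}{\frac{1}{-1197 - 1562}} = \frac{110592}{\left(-25\right) 38} - \frac{2425}{\frac{1}{-2759}} = \frac{110592}{-950} - \frac{2425}{- \frac{1}{2759}} = 110592 \left(- \frac{1}{950}\right) - -6690575 = - \frac{55296}{475} + 6690575 = \frac{3177967829}{475}$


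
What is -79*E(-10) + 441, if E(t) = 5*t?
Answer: 4391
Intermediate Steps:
-79*E(-10) + 441 = -395*(-10) + 441 = -79*(-50) + 441 = 3950 + 441 = 4391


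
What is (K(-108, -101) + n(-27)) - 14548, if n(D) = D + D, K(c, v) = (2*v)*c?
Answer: 7214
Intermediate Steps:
K(c, v) = 2*c*v
n(D) = 2*D
(K(-108, -101) + n(-27)) - 14548 = (2*(-108)*(-101) + 2*(-27)) - 14548 = (21816 - 54) - 14548 = 21762 - 14548 = 7214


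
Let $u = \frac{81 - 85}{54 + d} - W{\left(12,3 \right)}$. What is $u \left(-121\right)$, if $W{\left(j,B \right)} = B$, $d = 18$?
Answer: $\frac{6655}{18} \approx 369.72$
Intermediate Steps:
$u = - \frac{55}{18}$ ($u = \frac{81 - 85}{54 + 18} - 3 = - \frac{4}{72} - 3 = \left(-4\right) \frac{1}{72} - 3 = - \frac{1}{18} - 3 = - \frac{55}{18} \approx -3.0556$)
$u \left(-121\right) = \left(- \frac{55}{18}\right) \left(-121\right) = \frac{6655}{18}$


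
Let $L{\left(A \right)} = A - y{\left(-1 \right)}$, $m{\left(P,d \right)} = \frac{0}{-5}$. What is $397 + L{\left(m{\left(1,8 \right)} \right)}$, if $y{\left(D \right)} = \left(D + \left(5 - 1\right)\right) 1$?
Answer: $394$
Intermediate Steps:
$m{\left(P,d \right)} = 0$ ($m{\left(P,d \right)} = 0 \left(- \frac{1}{5}\right) = 0$)
$y{\left(D \right)} = 4 + D$ ($y{\left(D \right)} = \left(D + \left(5 - 1\right)\right) 1 = \left(D + 4\right) 1 = \left(4 + D\right) 1 = 4 + D$)
$L{\left(A \right)} = -3 + A$ ($L{\left(A \right)} = A - \left(4 - 1\right) = A - 3 = -3 + A$)
$397 + L{\left(m{\left(1,8 \right)} \right)} = 397 + \left(-3 + 0\right) = 397 - 3 = 394$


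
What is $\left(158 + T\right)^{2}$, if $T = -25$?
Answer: $17689$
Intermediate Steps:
$\left(158 + T\right)^{2} = \left(158 - 25\right)^{2} = 133^{2} = 17689$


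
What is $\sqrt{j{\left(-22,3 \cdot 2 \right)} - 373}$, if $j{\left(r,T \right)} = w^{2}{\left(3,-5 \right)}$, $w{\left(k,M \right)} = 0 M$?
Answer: $i \sqrt{373} \approx 19.313 i$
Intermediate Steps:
$w{\left(k,M \right)} = 0$
$j{\left(r,T \right)} = 0$ ($j{\left(r,T \right)} = 0^{2} = 0$)
$\sqrt{j{\left(-22,3 \cdot 2 \right)} - 373} = \sqrt{0 - 373} = \sqrt{-373} = i \sqrt{373}$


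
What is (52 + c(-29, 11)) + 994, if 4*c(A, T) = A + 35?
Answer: 2095/2 ≈ 1047.5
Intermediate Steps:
c(A, T) = 35/4 + A/4 (c(A, T) = (A + 35)/4 = (35 + A)/4 = 35/4 + A/4)
(52 + c(-29, 11)) + 994 = (52 + (35/4 + (¼)*(-29))) + 994 = (52 + (35/4 - 29/4)) + 994 = (52 + 3/2) + 994 = 107/2 + 994 = 2095/2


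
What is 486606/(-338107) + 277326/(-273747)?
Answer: -75657598188/30851925643 ≈ -2.4523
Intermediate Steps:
486606/(-338107) + 277326/(-273747) = 486606*(-1/338107) + 277326*(-1/273747) = -486606/338107 - 92442/91249 = -75657598188/30851925643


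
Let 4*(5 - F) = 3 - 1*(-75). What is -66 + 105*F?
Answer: -3177/2 ≈ -1588.5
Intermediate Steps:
F = -29/2 (F = 5 - (3 - 1*(-75))/4 = 5 - (3 + 75)/4 = 5 - ¼*78 = 5 - 39/2 = -29/2 ≈ -14.500)
-66 + 105*F = -66 + 105*(-29/2) = -66 - 3045/2 = -3177/2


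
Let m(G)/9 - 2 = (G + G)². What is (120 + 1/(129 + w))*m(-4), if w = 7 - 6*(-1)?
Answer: 5061177/71 ≈ 71284.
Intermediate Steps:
m(G) = 18 + 36*G² (m(G) = 18 + 9*(G + G)² = 18 + 9*(2*G)² = 18 + 9*(4*G²) = 18 + 36*G²)
w = 13 (w = 7 + 6 = 13)
(120 + 1/(129 + w))*m(-4) = (120 + 1/(129 + 13))*(18 + 36*(-4)²) = (120 + 1/142)*(18 + 36*16) = (120 + 1/142)*(18 + 576) = (17041/142)*594 = 5061177/71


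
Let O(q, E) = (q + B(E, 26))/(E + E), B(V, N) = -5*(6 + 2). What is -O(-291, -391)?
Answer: -331/782 ≈ -0.42327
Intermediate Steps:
B(V, N) = -40 (B(V, N) = -5*8 = -40)
O(q, E) = (-40 + q)/(2*E) (O(q, E) = (q - 40)/(E + E) = (-40 + q)/((2*E)) = (-40 + q)*(1/(2*E)) = (-40 + q)/(2*E))
-O(-291, -391) = -(-40 - 291)/(2*(-391)) = -(-1)*(-331)/(2*391) = -1*331/782 = -331/782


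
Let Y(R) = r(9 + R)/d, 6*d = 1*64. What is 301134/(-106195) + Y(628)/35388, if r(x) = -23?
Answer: -113672095733/40085639040 ≈ -2.8357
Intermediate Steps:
d = 32/3 (d = (1*64)/6 = (1/6)*64 = 32/3 ≈ 10.667)
Y(R) = -69/32 (Y(R) = -23/32/3 = -23*3/32 = -69/32)
301134/(-106195) + Y(628)/35388 = 301134/(-106195) - 69/32/35388 = 301134*(-1/106195) - 69/32*1/35388 = -301134/106195 - 23/377472 = -113672095733/40085639040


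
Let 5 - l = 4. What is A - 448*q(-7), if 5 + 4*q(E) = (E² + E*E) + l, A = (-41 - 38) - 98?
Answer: -10705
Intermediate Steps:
l = 1 (l = 5 - 1*4 = 5 - 4 = 1)
A = -177 (A = -79 - 98 = -177)
q(E) = -1 + E²/2 (q(E) = -5/4 + ((E² + E*E) + 1)/4 = -5/4 + ((E² + E²) + 1)/4 = -5/4 + (2*E² + 1)/4 = -5/4 + (1 + 2*E²)/4 = -5/4 + (¼ + E²/2) = -1 + E²/2)
A - 448*q(-7) = -177 - 448*(-1 + (½)*(-7)²) = -177 - 448*(-1 + (½)*49) = -177 - 448*(-1 + 49/2) = -177 - 448*47/2 = -177 - 10528 = -10705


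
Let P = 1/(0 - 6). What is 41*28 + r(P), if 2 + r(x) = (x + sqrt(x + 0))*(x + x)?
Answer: 20629/18 - I*sqrt(6)/18 ≈ 1146.1 - 0.13608*I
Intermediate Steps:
P = -1/6 (P = 1/(-6) = -1/6 ≈ -0.16667)
r(x) = -2 + 2*x*(x + sqrt(x)) (r(x) = -2 + (x + sqrt(x + 0))*(x + x) = -2 + (x + sqrt(x))*(2*x) = -2 + 2*x*(x + sqrt(x)))
41*28 + r(P) = 41*28 + (-2 + 2*(-1/6)**2 + 2*(-1/6)**(3/2)) = 1148 + (-2 + 2*(1/36) + 2*(-I*sqrt(6)/36)) = 1148 + (-2 + 1/18 - I*sqrt(6)/18) = 1148 + (-35/18 - I*sqrt(6)/18) = 20629/18 - I*sqrt(6)/18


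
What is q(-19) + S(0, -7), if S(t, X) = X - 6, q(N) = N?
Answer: -32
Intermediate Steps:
S(t, X) = -6 + X
q(-19) + S(0, -7) = -19 + (-6 - 7) = -19 - 13 = -32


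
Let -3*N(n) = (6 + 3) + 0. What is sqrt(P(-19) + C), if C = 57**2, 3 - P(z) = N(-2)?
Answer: sqrt(3255) ≈ 57.053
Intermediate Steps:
N(n) = -3 (N(n) = -((6 + 3) + 0)/3 = -(9 + 0)/3 = -1/3*9 = -3)
P(z) = 6 (P(z) = 3 - 1*(-3) = 3 + 3 = 6)
C = 3249
sqrt(P(-19) + C) = sqrt(6 + 3249) = sqrt(3255)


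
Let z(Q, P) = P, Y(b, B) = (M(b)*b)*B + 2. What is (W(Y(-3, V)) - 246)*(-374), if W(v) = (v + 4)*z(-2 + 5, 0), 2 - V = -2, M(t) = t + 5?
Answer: 92004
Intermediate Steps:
M(t) = 5 + t
V = 4 (V = 2 - 1*(-2) = 2 + 2 = 4)
Y(b, B) = 2 + B*b*(5 + b) (Y(b, B) = ((5 + b)*b)*B + 2 = (b*(5 + b))*B + 2 = B*b*(5 + b) + 2 = 2 + B*b*(5 + b))
W(v) = 0 (W(v) = (v + 4)*0 = (4 + v)*0 = 0)
(W(Y(-3, V)) - 246)*(-374) = (0 - 246)*(-374) = -246*(-374) = 92004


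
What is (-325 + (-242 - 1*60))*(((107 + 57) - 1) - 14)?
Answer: -93423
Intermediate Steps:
(-325 + (-242 - 1*60))*(((107 + 57) - 1) - 14) = (-325 + (-242 - 60))*((164 - 1) - 14) = (-325 - 302)*(163 - 14) = -627*149 = -93423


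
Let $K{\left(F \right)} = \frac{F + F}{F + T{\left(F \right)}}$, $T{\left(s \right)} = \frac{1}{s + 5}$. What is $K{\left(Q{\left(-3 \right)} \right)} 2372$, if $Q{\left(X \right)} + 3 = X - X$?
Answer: $\frac{28464}{5} \approx 5692.8$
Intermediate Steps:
$T{\left(s \right)} = \frac{1}{5 + s}$
$Q{\left(X \right)} = -3$ ($Q{\left(X \right)} = -3 + \left(X - X\right) = -3 + 0 = -3$)
$K{\left(F \right)} = \frac{2 F}{F + \frac{1}{5 + F}}$ ($K{\left(F \right)} = \frac{F + F}{F + \frac{1}{5 + F}} = \frac{2 F}{F + \frac{1}{5 + F}}$)
$K{\left(Q{\left(-3 \right)} \right)} 2372 = 2 \left(-3\right) \frac{1}{1 - 3 \left(5 - 3\right)} \left(5 - 3\right) 2372 = 2 \left(-3\right) \frac{1}{1 - 6} \cdot 2 \cdot 2372 = 2 \left(-3\right) \frac{1}{-5} \cdot 2 \cdot 2372 = 2 \left(-3\right) \left(- \frac{1}{5}\right) 2 \cdot 2372 = \frac{12}{5} \cdot 2372 = \frac{28464}{5}$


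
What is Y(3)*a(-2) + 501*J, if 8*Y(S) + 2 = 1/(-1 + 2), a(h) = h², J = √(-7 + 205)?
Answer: -½ + 1503*√22 ≈ 7049.2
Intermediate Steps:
J = 3*√22 (J = √198 = 3*√22 ≈ 14.071)
Y(S) = -⅛ (Y(S) = -¼ + 1/(8*(-1 + 2)) = -¼ + (⅛)/1 = -¼ + (⅛)*1 = -¼ + ⅛ = -⅛)
Y(3)*a(-2) + 501*J = -⅛*(-2)² + 501*(3*√22) = -⅛*4 + 1503*√22 = -½ + 1503*√22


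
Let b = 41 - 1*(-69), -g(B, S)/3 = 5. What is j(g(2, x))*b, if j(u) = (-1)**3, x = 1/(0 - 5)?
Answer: -110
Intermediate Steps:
x = -1/5 (x = 1/(-5) = -1/5 ≈ -0.20000)
g(B, S) = -15 (g(B, S) = -3*5 = -15)
b = 110 (b = 41 + 69 = 110)
j(u) = -1
j(g(2, x))*b = -1*110 = -110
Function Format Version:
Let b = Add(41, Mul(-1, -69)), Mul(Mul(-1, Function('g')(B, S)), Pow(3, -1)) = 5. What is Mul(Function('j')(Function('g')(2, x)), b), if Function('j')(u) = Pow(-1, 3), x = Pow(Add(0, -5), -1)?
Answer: -110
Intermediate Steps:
x = Rational(-1, 5) (x = Pow(-5, -1) = Rational(-1, 5) ≈ -0.20000)
Function('g')(B, S) = -15 (Function('g')(B, S) = Mul(-3, 5) = -15)
b = 110 (b = Add(41, 69) = 110)
Function('j')(u) = -1
Mul(Function('j')(Function('g')(2, x)), b) = Mul(-1, 110) = -110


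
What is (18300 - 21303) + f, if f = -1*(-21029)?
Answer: 18026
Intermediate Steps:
f = 21029
(18300 - 21303) + f = (18300 - 21303) + 21029 = -3003 + 21029 = 18026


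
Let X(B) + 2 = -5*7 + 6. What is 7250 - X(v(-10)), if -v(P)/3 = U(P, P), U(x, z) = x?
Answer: 7281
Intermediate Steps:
v(P) = -3*P
X(B) = -31 (X(B) = -2 + (-5*7 + 6) = -2 + (-35 + 6) = -2 - 29 = -31)
7250 - X(v(-10)) = 7250 - 1*(-31) = 7250 + 31 = 7281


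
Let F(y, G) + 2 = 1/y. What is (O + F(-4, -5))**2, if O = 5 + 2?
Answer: 361/16 ≈ 22.563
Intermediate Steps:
O = 7
F(y, G) = -2 + 1/y
(O + F(-4, -5))**2 = (7 + (-2 + 1/(-4)))**2 = (7 + (-2 - 1/4))**2 = (7 - 9/4)**2 = (19/4)**2 = 361/16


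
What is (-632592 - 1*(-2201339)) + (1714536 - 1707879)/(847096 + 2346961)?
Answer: 5010667343236/3194057 ≈ 1.5687e+6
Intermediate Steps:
(-632592 - 1*(-2201339)) + (1714536 - 1707879)/(847096 + 2346961) = (-632592 + 2201339) + 6657/3194057 = 1568747 + 6657*(1/3194057) = 1568747 + 6657/3194057 = 5010667343236/3194057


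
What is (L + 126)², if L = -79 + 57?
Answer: 10816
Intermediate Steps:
L = -22
(L + 126)² = (-22 + 126)² = 104² = 10816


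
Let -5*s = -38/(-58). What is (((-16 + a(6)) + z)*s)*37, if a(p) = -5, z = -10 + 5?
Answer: 18278/145 ≈ 126.06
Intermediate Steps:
z = -5
s = -19/145 (s = -(-38)/(5*(-58)) = -(-38)*(-1)/(5*58) = -1/5*19/29 = -19/145 ≈ -0.13103)
(((-16 + a(6)) + z)*s)*37 = (((-16 - 5) - 5)*(-19/145))*37 = ((-21 - 5)*(-19/145))*37 = -26*(-19/145)*37 = (494/145)*37 = 18278/145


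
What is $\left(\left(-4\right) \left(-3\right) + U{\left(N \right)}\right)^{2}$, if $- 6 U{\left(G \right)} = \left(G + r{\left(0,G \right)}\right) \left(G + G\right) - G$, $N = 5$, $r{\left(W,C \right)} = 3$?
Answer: $\frac{1}{4} \approx 0.25$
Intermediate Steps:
$U{\left(G \right)} = \frac{G}{6} - \frac{G \left(3 + G\right)}{3}$ ($U{\left(G \right)} = - \frac{\left(G + 3\right) \left(G + G\right) - G}{6} = - \frac{\left(3 + G\right) 2 G - G}{6} = - \frac{2 G \left(3 + G\right) - G}{6} = - \frac{- G + 2 G \left(3 + G\right)}{6} = \frac{G}{6} - \frac{G \left(3 + G\right)}{3}$)
$\left(\left(-4\right) \left(-3\right) + U{\left(N \right)}\right)^{2} = \left(\left(-4\right) \left(-3\right) - \frac{5 \left(5 + 2 \cdot 5\right)}{6}\right)^{2} = \left(12 - \frac{5 \left(5 + 10\right)}{6}\right)^{2} = \left(12 - \frac{5}{6} \cdot 15\right)^{2} = \left(12 - \frac{25}{2}\right)^{2} = \left(- \frac{1}{2}\right)^{2} = \frac{1}{4}$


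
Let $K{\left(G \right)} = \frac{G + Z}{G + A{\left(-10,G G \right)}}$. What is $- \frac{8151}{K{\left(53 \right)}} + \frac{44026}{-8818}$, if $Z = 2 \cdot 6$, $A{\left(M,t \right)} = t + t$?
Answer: $- \frac{15677266318}{22045} \approx -7.1115 \cdot 10^{5}$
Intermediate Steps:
$A{\left(M,t \right)} = 2 t$
$Z = 12$
$K{\left(G \right)} = \frac{12 + G}{G + 2 G^{2}}$ ($K{\left(G \right)} = \frac{G + 12}{G + 2 G G} = \frac{12 + G}{G + 2 G^{2}}$)
$- \frac{8151}{K{\left(53 \right)}} + \frac{44026}{-8818} = - \frac{8151}{\frac{1}{53} \frac{1}{1 + 2 \cdot 53} \left(12 + 53\right)} + \frac{44026}{-8818} = - \frac{8151}{\frac{1}{53} \frac{1}{1 + 106} \cdot 65} + 44026 \left(- \frac{1}{8818}\right) = - \frac{8151}{\frac{1}{53} \cdot \frac{1}{107} \cdot 65} - \frac{22013}{4409} = - \frac{8151}{\frac{65}{5671}} - \frac{22013}{4409} = \left(-8151\right) \frac{5671}{65} - \frac{22013}{4409} = - \frac{3555717}{5} - \frac{22013}{4409} = - \frac{15677266318}{22045}$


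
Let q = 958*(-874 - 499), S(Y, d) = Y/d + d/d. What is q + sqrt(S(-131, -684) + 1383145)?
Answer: -1315334 + sqrt(17975367905)/114 ≈ -1.3142e+6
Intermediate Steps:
S(Y, d) = 1 + Y/d (S(Y, d) = Y/d + 1 = 1 + Y/d)
q = -1315334 (q = 958*(-1373) = -1315334)
q + sqrt(S(-131, -684) + 1383145) = -1315334 + sqrt((-131 - 684)/(-684) + 1383145) = -1315334 + sqrt(-1/684*(-815) + 1383145) = -1315334 + sqrt(815/684 + 1383145) = -1315334 + sqrt(946071995/684) = -1315334 + sqrt(17975367905)/114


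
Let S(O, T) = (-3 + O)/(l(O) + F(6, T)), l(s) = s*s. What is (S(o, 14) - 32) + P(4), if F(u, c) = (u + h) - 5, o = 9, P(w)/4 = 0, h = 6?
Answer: -1405/44 ≈ -31.932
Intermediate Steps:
P(w) = 0 (P(w) = 4*0 = 0)
F(u, c) = 1 + u (F(u, c) = (u + 6) - 5 = (6 + u) - 5 = 1 + u)
l(s) = s²
S(O, T) = (-3 + O)/(7 + O²) (S(O, T) = (-3 + O)/(O² + (1 + 6)) = (-3 + O)/(O² + 7) = (-3 + O)/(7 + O²))
(S(o, 14) - 32) + P(4) = ((-3 + 9)/(7 + 9²) - 32) + 0 = (6/(7 + 81) - 32) + 0 = (6/88 - 32) + 0 = ((1/88)*6 - 32) + 0 = (3/44 - 32) + 0 = -1405/44 + 0 = -1405/44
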